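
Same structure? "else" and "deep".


Pattern of "else": [0, 1, 2, 0]
Pattern of "deep": [0, 1, 1, 2]
Patterns do not match
Same pattern = No


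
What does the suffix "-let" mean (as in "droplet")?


Suffix: -let
Example: droplet = drop + -let
Meaning = small


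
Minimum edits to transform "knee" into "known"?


Word 1: "knee" (length 4)
Word 2: "known" (length 5)
One optimal edit sequence (insert/delete/substitute each cost 1):
  1. keep 'k'
  2. keep 'n'
  3. insert 'o'  (+1)
  4. substitute 'e' -> 'w'  (+1)
  5. substitute 'e' -> 'n'  (+1)
Total edit operations: 3
Edit distance = 3


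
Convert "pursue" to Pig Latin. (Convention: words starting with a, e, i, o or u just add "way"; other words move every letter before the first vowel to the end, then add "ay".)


Word: "pursue"
Starts with consonant(s) → move to end, add 'ay'
Consonant cluster: "p"
Pig Latin = "ursuepay"


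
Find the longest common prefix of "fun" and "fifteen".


Word 1: "fun"
Word 2: "fifteen"
Comparing from start:
  Pos 0: 'f' == 'f'
  Pos 1: 'u' != 'i' (stop)
LCP = "f" (length 1)


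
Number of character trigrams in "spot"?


Word: "spot" (length 4)
Number of 3-grams = length - 3 + 1 = 4 - 3 + 1
= 2


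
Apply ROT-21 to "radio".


Word: "radio"
Shift: 21
Each letter → (letter + shift) mod 26:
  'r' (17) + 21 = 12 → 'm'
  'a' (0) + 21 = 21 → 'v'
  'd' (3) + 21 = 24 → 'y'
  'i' (8) + 21 = 3 → 'd'
  'o' (14) + 21 = 9 → 'j'
Result = "mvydj"


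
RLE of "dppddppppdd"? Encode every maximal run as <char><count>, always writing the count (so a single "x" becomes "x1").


String: "dppddppppdd"
Scanning for consecutive runs:
  'd' x 1
  'p' x 2
  'd' x 2
  'p' x 4
  'd' x 2
RLE = "d1p2d2p4d2"


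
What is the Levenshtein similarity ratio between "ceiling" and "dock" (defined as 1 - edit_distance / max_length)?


Word 1: "ceiling" (length 7)
Word 2: "dock" (length 4)
One optimal edit sequence:
  1. delete 'c'  (+1)
  2. delete 'e'  (+1)
  3. delete 'i'  (+1)
  4. substitute 'l' -> 'd'  (+1)
  5. substitute 'i' -> 'o'  (+1)
  6. substitute 'n' -> 'c'  (+1)
  7. substitute 'g' -> 'k'  (+1)
Edit distance = 7
Max length = max(7, 4) = 7
Similarity = 1 - 7/7
= 0.0000


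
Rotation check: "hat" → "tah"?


Word: "hat", Candidate: "tah"
Method: check if candidate is substring of word+word
"hathat" contains "tah"? No
Is rotation = No


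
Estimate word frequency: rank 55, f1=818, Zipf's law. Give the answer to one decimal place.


Zipf's law: f(r) = f(1) / r
f(1) = 818
f(55) = 818 / 55
= 14.9 occurrences


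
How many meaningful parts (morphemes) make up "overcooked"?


Word: "overcooked"
Morphemes: over- / cook / -ed
Each morpheme carries meaning
= 3 morphemes


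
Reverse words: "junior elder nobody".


Original: "junior elder nobody"
Words (1..n): junior | elder | nobody
Reversed (n..1): nobody | elder | junior
Result = "nobody elder junior"


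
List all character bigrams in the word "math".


Word: "math" (length 4)
Number of bigrams = 4 - 2 + 1 = 3
  Position 0: "ma"
  Position 1: "at"
  Position 2: "th"
Bigrams = "ma", "at", "th"


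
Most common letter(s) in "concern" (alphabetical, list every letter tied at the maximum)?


Word: "concern"
Letter counts:
  'c': 2
  'e': 1
  'n': 2
  'o': 1
  'r': 1
Maximum count = 2
Most frequent = 'c', 'n' (2 times each)


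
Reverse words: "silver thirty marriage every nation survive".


Original: "silver thirty marriage every nation survive"
Words (1..n): silver | thirty | marriage | every | nation | survive
Reversed (n..1): survive | nation | every | marriage | thirty | silver
Result = "survive nation every marriage thirty silver"


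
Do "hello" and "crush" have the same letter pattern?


Pattern of "hello": [0, 1, 2, 2, 3]
Pattern of "crush": [0, 1, 2, 3, 4]
Patterns do not match
Same pattern = No


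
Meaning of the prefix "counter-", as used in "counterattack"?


Prefix: counter-
Example: counterattack (counter- + attack)
Meaning = against / opposite


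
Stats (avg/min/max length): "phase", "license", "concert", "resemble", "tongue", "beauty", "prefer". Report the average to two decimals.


Lengths: "phase"=5, "license"=7, "concert"=7, "resemble"=8, "tongue"=6, "beauty"=6, "prefer"=6
Sum = 45, Count = 7
Average = 45/7 = 6.43
= avg=6.43, min=5, max=8


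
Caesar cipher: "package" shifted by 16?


Word: "package"
Shift: 16
Each letter → (letter + shift) mod 26:
  'p' (15) + 16 = 5 → 'f'
  'a' (0) + 16 = 16 → 'q'
  'c' (2) + 16 = 18 → 's'
  'k' (10) + 16 = 0 → 'a'
  'a' (0) + 16 = 16 → 'q'
  'g' (6) + 16 = 22 → 'w'
  'e' (4) + 16 = 20 → 'u'
Result = "fqsaqwu"


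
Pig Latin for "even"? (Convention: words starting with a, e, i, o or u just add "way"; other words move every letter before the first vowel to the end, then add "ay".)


Word: "even"
Starts with vowel → add 'way'
Pig Latin = "evenway"


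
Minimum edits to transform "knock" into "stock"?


Word 1: "knock" (length 5)
Word 2: "stock" (length 5)
One optimal edit sequence (insert/delete/substitute each cost 1):
  1. substitute 'k' -> 's'  (+1)
  2. substitute 'n' -> 't'  (+1)
  3. keep 'o'
  4. keep 'c'
  5. keep 'k'
Total edit operations: 2
Edit distance = 2


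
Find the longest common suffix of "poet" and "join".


Word 1: "poet"
Word 2: "join"
Comparing from end:
  Pos -1: 't' != 'n' (stop)
LCS = "" (length 0)


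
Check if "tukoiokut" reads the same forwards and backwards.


Word: "tukoiokut"
Reversed: "tukoiokut"
Forward == Backward? tukoiokut == tukoiokut
Palindrome = Yes


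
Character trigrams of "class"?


Word: "class" (length 5)
Number of trigrams = 5 - 3 + 1 = 3
  Position 0: "cla"
  Position 1: "las"
  Position 2: "ass"
Trigrams = "cla", "las", "ass"


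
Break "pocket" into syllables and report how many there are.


Word: "pocket"
Syllable breakdown: pock-et
Counting: 2 parts
= 2 syllables


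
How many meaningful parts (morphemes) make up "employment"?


Word: "employment"
Morphemes: employ + -ment
Each morpheme carries meaning
= 2 morphemes


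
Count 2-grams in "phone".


Word: "phone" (length 5)
Number of 2-grams = length - 2 + 1 = 5 - 2 + 1
= 4


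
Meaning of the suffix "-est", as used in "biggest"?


Suffix: -est
Example: biggest (big + -est, with a spelling change)
Meaning = most


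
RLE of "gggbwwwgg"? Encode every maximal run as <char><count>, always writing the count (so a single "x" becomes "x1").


String: "gggbwwwgg"
Scanning for consecutive runs:
  'g' x 3
  'b' x 1
  'w' x 3
  'g' x 2
RLE = "g3b1w3g2"


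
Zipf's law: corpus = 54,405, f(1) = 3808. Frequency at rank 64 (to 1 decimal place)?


Zipf's law: f(r) = f(1) / r
f(1) = 3808
f(64) = 3808 / 64
= 59.5 occurrences


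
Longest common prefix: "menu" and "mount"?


Word 1: "menu"
Word 2: "mount"
Comparing from start:
  Pos 0: 'm' == 'm'
  Pos 1: 'e' != 'o' (stop)
LCP = "m" (length 1)


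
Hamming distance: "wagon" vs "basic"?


Comparing character by character (same length = 5):
  Pos 0: 'w' vs 'b' !=
  Pos 1: 'a' vs 'a' =
  Pos 2: 'g' vs 's' !=
  Pos 3: 'o' vs 'i' !=
  Pos 4: 'n' vs 'c' !=
Hamming distance = 4


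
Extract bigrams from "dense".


Word: "dense" (length 5)
Number of bigrams = 5 - 2 + 1 = 4
  Position 0: "de"
  Position 1: "en"
  Position 2: "ns"
  Position 3: "se"
Bigrams = "de", "en", "ns", "se"


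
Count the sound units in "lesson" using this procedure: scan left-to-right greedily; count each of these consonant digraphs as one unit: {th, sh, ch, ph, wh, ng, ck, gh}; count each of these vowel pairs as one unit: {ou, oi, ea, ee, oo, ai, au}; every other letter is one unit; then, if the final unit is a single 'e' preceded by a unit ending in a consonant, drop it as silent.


Word: "lesson" (6 letters)
Left-to-right scan:
  [1] 'l' (letter)
  [2] 'e' (letter)
  [3] 's' (letter)
  [4] 's' (letter)
  [5] 'o' (letter)
  [6] 'n' (letter)
Units from scan: 6
Sound units = 6 units


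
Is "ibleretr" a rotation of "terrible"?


Word: "terrible", Candidate: "ibleretr"
Method: check if candidate is substring of word+word
"terribleterrible" contains "ibleretr"? No
Is rotation = No


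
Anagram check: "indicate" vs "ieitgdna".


Word 1: "indicate" → sorted: acdeiint
Word 2: "ieitgdna" → sorted: adegiint
Same letters? acdeiint != adegiint
Anagram = No


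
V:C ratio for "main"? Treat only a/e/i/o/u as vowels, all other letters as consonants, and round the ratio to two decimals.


Word: "main"
Vowels (a,e,i,o,u): 2
Consonants: 2
Ratio = 2/2
= 1.00


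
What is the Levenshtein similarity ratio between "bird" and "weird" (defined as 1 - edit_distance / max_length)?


Word 1: "bird" (length 4)
Word 2: "weird" (length 5)
One optimal edit sequence:
  1. insert 'w'  (+1)
  2. substitute 'b' -> 'e'  (+1)
  3. keep 'i'
  4. keep 'r'
  5. keep 'd'
Edit distance = 2
Max length = max(4, 5) = 5
Similarity = 1 - 2/5
= 0.6000


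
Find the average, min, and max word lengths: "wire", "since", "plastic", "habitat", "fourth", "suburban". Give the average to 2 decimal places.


Lengths: "wire"=4, "since"=5, "plastic"=7, "habitat"=7, "fourth"=6, "suburban"=8
Sum = 37, Count = 6
Average = 37/6 = 6.17
= avg=6.17, min=4, max=8


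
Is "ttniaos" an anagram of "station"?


Word 1: "station" → sorted: ainostt
Word 2: "ttniaos" → sorted: ainostt
Same letters? ainostt == ainostt
Anagram = Yes


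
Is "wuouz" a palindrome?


Word: "wuouz"
Reversed: "zuouw"
Forward == Backward? wuouz != zuouw
Palindrome = No


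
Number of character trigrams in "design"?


Word: "design" (length 6)
Number of 3-grams = length - 3 + 1 = 6 - 3 + 1
= 4


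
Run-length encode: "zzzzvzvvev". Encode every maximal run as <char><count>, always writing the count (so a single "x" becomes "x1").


String: "zzzzvzvvev"
Scanning for consecutive runs:
  'z' x 4
  'v' x 1
  'z' x 1
  'v' x 2
  'e' x 1
  'v' x 1
RLE = "z4v1z1v2e1v1"


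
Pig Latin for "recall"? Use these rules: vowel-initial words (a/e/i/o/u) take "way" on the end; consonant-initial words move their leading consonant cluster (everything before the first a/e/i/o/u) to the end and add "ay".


Word: "recall"
Starts with consonant(s) → move to end, add 'ay'
Consonant cluster: "r"
Pig Latin = "ecallray"


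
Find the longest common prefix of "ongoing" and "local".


Word 1: "ongoing"
Word 2: "local"
Comparing from start:
  Pos 0: 'o' != 'l' (stop)
LCP = "" (length 0)


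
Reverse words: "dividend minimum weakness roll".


Original: "dividend minimum weakness roll"
Words (1..n): dividend | minimum | weakness | roll
Reversed (n..1): roll | weakness | minimum | dividend
Result = "roll weakness minimum dividend"


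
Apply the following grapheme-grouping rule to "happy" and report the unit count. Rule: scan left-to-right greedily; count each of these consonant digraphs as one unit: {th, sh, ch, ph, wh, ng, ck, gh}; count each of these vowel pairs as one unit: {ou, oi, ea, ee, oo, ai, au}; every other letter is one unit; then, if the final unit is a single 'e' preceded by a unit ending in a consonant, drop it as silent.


Word: "happy" (5 letters)
Left-to-right scan:
  (1) 'h' (letter)
  (2) 'a' (letter)
  (3) 'p' (letter)
  (4) 'p' (letter)
  (5) 'y' (letter)
Units from scan: 5
Sound units = 5 units


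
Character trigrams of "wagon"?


Word: "wagon" (length 5)
Number of trigrams = 5 - 3 + 1 = 3
  Position 0: "wag"
  Position 1: "ago"
  Position 2: "gon"
Trigrams = "wag", "ago", "gon"


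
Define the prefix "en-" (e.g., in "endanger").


Prefix: en-
Example: endanger = en- + danger
Meaning = cause to / put into


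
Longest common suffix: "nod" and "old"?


Word 1: "nod"
Word 2: "old"
Comparing from end:
  Pos -1: 'd' == 'd'
  Pos -2: 'o' != 'l' (stop)
LCS = "d" (length 1)


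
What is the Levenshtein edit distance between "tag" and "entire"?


Word 1: "tag" (length 3)
Word 2: "entire" (length 6)
One optimal edit sequence (insert/delete/substitute each cost 1):
  1. insert 'e'  (+1)
  2. insert 'n'  (+1)
  3. keep 't'
  4. insert 'i'  (+1)
  5. substitute 'a' -> 'r'  (+1)
  6. substitute 'g' -> 'e'  (+1)
Total edit operations: 5
Edit distance = 5


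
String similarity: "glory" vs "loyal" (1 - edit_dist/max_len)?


Word 1: "glory" (length 5)
Word 2: "loyal" (length 5)
One optimal edit sequence:
  1. delete 'g'  (+1)
  2. keep 'l'
  3. keep 'o'
  4. insert 'y'  (+1)
  5. substitute 'r' -> 'a'  (+1)
  6. substitute 'y' -> 'l'  (+1)
Edit distance = 4
Max length = max(5, 5) = 5
Similarity = 1 - 4/5
= 0.2000


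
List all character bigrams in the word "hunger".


Word: "hunger" (length 6)
Number of bigrams = 6 - 2 + 1 = 5
  Position 0: "hu"
  Position 1: "un"
  Position 2: "ng"
  Position 3: "ge"
  Position 4: "er"
Bigrams = "hu", "un", "ng", "ge", "er"


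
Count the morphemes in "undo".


Word: "undo"
Morphemes: un- + do
Each morpheme carries meaning
= 2 morphemes


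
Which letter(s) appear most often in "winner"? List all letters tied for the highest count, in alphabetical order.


Word: "winner"
Letter counts:
  'e': 1
  'i': 1
  'n': 2
  'r': 1
  'w': 1
Maximum count = 2
Most frequent = 'n' (2 times each)


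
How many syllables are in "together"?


Word: "together"
Syllable breakdown: to / geth / er
Counting: 3 parts
= 3 syllables


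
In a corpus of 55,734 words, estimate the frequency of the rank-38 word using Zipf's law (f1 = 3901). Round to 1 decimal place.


Zipf's law: f(r) = f(1) / r
f(1) = 3901
f(38) = 3901 / 38
= 102.7 occurrences


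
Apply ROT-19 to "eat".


Word: "eat"
Shift: 19
Each letter → (letter + shift) mod 26:
  'e' (4) + 19 = 23 → 'x'
  'a' (0) + 19 = 19 → 't'
  't' (19) + 19 = 12 → 'm'
Result = "xtm"


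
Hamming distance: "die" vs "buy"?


Comparing character by character (same length = 3):
  Pos 0: 'd' vs 'b' !=
  Pos 1: 'i' vs 'u' !=
  Pos 2: 'e' vs 'y' !=
Hamming distance = 3


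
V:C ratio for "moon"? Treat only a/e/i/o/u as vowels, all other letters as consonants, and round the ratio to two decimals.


Word: "moon"
Vowels (a,e,i,o,u): 2
Consonants: 2
Ratio = 2/2
= 1.00


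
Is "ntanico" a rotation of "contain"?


Word: "contain", Candidate: "ntanico"
Method: check if candidate is substring of word+word
"containcontain" contains "ntanico"? No
Is rotation = No


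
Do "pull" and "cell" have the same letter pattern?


Pattern of "pull": [0, 1, 2, 2]
Pattern of "cell": [0, 1, 2, 2]
Patterns match
Same pattern = Yes


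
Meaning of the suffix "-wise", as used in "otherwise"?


Suffix: -wise
Example: otherwise = other + -wise
Meaning = in the manner of


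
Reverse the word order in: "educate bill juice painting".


Original: "educate bill juice painting"
Words (1..n): educate | bill | juice | painting
Reversed (n..1): painting | juice | bill | educate
Result = "painting juice bill educate"


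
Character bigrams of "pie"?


Word: "pie" (length 3)
Number of bigrams = 3 - 2 + 1 = 2
  Position 0: "pi"
  Position 1: "ie"
Bigrams = "pi", "ie"


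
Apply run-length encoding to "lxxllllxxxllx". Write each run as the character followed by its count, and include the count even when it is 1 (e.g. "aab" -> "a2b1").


String: "lxxllllxxxllx"
Scanning for consecutive runs:
  'l' x 1
  'x' x 2
  'l' x 4
  'x' x 3
  'l' x 2
  'x' x 1
RLE = "l1x2l4x3l2x1"


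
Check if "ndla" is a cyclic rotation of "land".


Word: "land", Candidate: "ndla"
Method: check if candidate is substring of word+word
"landland" contains "ndla"? Yes
Is rotation = Yes


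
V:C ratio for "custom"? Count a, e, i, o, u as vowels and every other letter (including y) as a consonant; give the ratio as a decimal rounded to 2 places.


Word: "custom"
Vowels (a,e,i,o,u): 2
Consonants: 4
Ratio = 2/4
= 0.50


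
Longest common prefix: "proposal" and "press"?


Word 1: "proposal"
Word 2: "press"
Comparing from start:
  Pos 0: 'p' == 'p'
  Pos 1: 'r' == 'r'
  Pos 2: 'o' != 'e' (stop)
LCP = "pr" (length 2)


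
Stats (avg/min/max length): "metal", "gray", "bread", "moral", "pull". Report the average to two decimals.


Lengths: "metal"=5, "gray"=4, "bread"=5, "moral"=5, "pull"=4
Sum = 23, Count = 5
Average = 23/5 = 4.60
= avg=4.60, min=4, max=5


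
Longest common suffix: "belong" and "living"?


Word 1: "belong"
Word 2: "living"
Comparing from end:
  Pos -1: 'g' == 'g'
  Pos -2: 'n' == 'n'
  Pos -3: 'o' != 'i' (stop)
LCS = "ng" (length 2)


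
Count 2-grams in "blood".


Word: "blood" (length 5)
Number of 2-grams = length - 2 + 1 = 5 - 2 + 1
= 4


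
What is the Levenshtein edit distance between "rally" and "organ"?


Word 1: "rally" (length 5)
Word 2: "organ" (length 5)
One optimal edit sequence (insert/delete/substitute each cost 1):
  1. substitute 'r' -> 'o'  (+1)
  2. substitute 'a' -> 'r'  (+1)
  3. substitute 'l' -> 'g'  (+1)
  4. substitute 'l' -> 'a'  (+1)
  5. substitute 'y' -> 'n'  (+1)
Total edit operations: 5
Edit distance = 5


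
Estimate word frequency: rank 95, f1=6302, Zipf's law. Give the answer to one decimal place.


Zipf's law: f(r) = f(1) / r
f(1) = 6302
f(95) = 6302 / 95
= 66.3 occurrences


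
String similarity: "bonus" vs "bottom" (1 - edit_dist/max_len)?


Word 1: "bonus" (length 5)
Word 2: "bottom" (length 6)
One optimal edit sequence:
  1. keep 'b'
  2. keep 'o'
  3. insert 't'  (+1)
  4. substitute 'n' -> 't'  (+1)
  5. substitute 'u' -> 'o'  (+1)
  6. substitute 's' -> 'm'  (+1)
Edit distance = 4
Max length = max(5, 6) = 6
Similarity = 1 - 4/6
= 0.3333


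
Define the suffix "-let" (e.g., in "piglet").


Suffix: -let
As in: piglet -> pig + -let
Meaning = small


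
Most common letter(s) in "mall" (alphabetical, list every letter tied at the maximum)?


Word: "mall"
Letter counts:
  'a': 1
  'l': 2
  'm': 1
Maximum count = 2
Most frequent = 'l' (2 times each)


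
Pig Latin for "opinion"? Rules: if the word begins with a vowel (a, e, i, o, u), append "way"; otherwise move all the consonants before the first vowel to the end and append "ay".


Word: "opinion"
Starts with vowel → add 'way'
Pig Latin = "opinionway"


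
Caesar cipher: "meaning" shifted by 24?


Word: "meaning"
Shift: 24
Each letter → (letter + shift) mod 26:
  'm' (12) + 24 = 10 → 'k'
  'e' (4) + 24 = 2 → 'c'
  'a' (0) + 24 = 24 → 'y'
  'n' (13) + 24 = 11 → 'l'
  'i' (8) + 24 = 6 → 'g'
  'n' (13) + 24 = 11 → 'l'
  'g' (6) + 24 = 4 → 'e'
Result = "kcylgle"


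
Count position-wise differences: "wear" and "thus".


Comparing character by character (same length = 4):
  Pos 0: 'w' vs 't' !=
  Pos 1: 'e' vs 'h' !=
  Pos 2: 'a' vs 'u' !=
  Pos 3: 'r' vs 's' !=
Hamming distance = 4


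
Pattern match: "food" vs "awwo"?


Pattern of "food": [0, 1, 1, 2]
Pattern of "awwo": [0, 1, 1, 2]
Patterns match
Same pattern = Yes


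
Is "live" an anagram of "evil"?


Word 1: "evil" → sorted: eilv
Word 2: "live" → sorted: eilv
Same letters? eilv == eilv
Anagram = Yes


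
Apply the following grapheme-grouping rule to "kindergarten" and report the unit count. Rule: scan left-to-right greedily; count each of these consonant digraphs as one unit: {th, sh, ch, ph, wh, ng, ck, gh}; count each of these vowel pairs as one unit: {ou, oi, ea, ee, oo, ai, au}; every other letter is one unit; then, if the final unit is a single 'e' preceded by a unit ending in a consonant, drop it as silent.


Word: "kindergarten" (12 letters)
Left-to-right scan:
  [1] 'k' (letter)
  [2] 'i' (letter)
  [3] 'n' (letter)
  [4] 'd' (letter)
  [5] 'e' (letter)
  [6] 'r' (letter)
  [7] 'g' (letter)
  [8] 'a' (letter)
  [9] 'r' (letter)
  [10] 't' (letter)
  [11] 'e' (letter)
  [12] 'n' (letter)
Units from scan: 12
Sound units = 12 units


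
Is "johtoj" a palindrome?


Word: "johtoj"
Reversed: "jothoj"
Forward == Backward? johtoj != jothoj
Palindrome = No


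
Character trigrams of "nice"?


Word: "nice" (length 4)
Number of trigrams = 4 - 3 + 1 = 2
  Position 0: "nic"
  Position 1: "ice"
Trigrams = "nic", "ice"


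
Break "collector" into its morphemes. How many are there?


Word: "collector"
Morphemes: collect / -or
Each morpheme carries meaning
= 2 morphemes


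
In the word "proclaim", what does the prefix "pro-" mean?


Prefix: pro-
Example: proclaim = pro- + claim
Meaning = forward / in favor of


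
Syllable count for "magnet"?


Word: "magnet"
Syllable breakdown: mag / net
Counting: 2 parts
= 2 syllables


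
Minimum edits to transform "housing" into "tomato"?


Word 1: "housing" (length 7)
Word 2: "tomato" (length 6)
One optimal edit sequence (insert/delete/substitute each cost 1):
  1. substitute 'h' -> 't'  (+1)
  2. keep 'o'
  3. delete 'u'  (+1)
  4. substitute 's' -> 'm'  (+1)
  5. substitute 'i' -> 'a'  (+1)
  6. substitute 'n' -> 't'  (+1)
  7. substitute 'g' -> 'o'  (+1)
Total edit operations: 6
Edit distance = 6


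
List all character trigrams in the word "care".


Word: "care" (length 4)
Number of trigrams = 4 - 3 + 1 = 2
  Position 0: "car"
  Position 1: "are"
Trigrams = "car", "are"


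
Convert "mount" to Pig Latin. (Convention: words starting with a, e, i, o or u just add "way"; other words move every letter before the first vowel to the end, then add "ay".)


Word: "mount"
Starts with consonant(s) → move to end, add 'ay'
Consonant cluster: "m"
Pig Latin = "ountmay"


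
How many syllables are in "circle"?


Word: "circle"
Syllable breakdown: cir | cle
Counting: 2 parts
= 2 syllables


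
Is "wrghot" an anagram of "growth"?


Word 1: "growth" → sorted: ghortw
Word 2: "wrghot" → sorted: ghortw
Same letters? ghortw == ghortw
Anagram = Yes


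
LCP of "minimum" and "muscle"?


Word 1: "minimum"
Word 2: "muscle"
Comparing from start:
  Pos 0: 'm' == 'm'
  Pos 1: 'i' != 'u' (stop)
LCP = "m" (length 1)


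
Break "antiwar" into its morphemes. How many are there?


Word: "antiwar"
Morphemes: anti- + war
Each morpheme carries meaning
= 2 morphemes


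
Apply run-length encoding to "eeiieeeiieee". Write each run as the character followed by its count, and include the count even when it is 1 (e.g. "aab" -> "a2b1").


String: "eeiieeeiieee"
Scanning for consecutive runs:
  'e' x 2
  'i' x 2
  'e' x 3
  'i' x 2
  'e' x 3
RLE = "e2i2e3i2e3"


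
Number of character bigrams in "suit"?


Word: "suit" (length 4)
Number of 2-grams = length - 2 + 1 = 4 - 2 + 1
= 3


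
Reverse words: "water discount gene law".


Original: "water discount gene law"
Words (1..n): water | discount | gene | law
Reversed (n..1): law | gene | discount | water
Result = "law gene discount water"


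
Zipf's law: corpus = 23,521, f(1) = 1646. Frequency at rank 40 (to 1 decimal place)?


Zipf's law: f(r) = f(1) / r
f(1) = 1646
f(40) = 1646 / 40
= 41.2 occurrences


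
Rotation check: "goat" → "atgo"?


Word: "goat", Candidate: "atgo"
Method: check if candidate is substring of word+word
"goatgoat" contains "atgo"? Yes
Is rotation = Yes


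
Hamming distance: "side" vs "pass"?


Comparing character by character (same length = 4):
  Pos 0: 's' vs 'p' !=
  Pos 1: 'i' vs 'a' !=
  Pos 2: 'd' vs 's' !=
  Pos 3: 'e' vs 's' !=
Hamming distance = 4


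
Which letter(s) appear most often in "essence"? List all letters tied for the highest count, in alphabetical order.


Word: "essence"
Letter counts:
  'c': 1
  'e': 3
  'n': 1
  's': 2
Maximum count = 3
Most frequent = 'e' (3 times each)


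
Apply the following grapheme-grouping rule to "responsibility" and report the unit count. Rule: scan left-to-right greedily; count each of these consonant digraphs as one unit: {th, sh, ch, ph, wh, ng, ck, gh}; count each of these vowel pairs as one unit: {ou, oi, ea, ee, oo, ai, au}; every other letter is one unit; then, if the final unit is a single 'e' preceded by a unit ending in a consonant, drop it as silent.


Word: "responsibility" (14 letters)
Left-to-right scan:
  (1) 'r' (letter)
  (2) 'e' (letter)
  (3) 's' (letter)
  (4) 'p' (letter)
  (5) 'o' (letter)
  (6) 'n' (letter)
  (7) 's' (letter)
  (8) 'i' (letter)
  (9) 'b' (letter)
  (10) 'i' (letter)
  (11) 'l' (letter)
  (12) 'i' (letter)
  (13) 't' (letter)
  (14) 'y' (letter)
Units from scan: 14
Sound units = 14 units


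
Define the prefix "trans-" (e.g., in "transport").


Prefix: trans-
Example: transport (trans- + port)
Meaning = across


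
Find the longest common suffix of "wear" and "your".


Word 1: "wear"
Word 2: "your"
Comparing from end:
  Pos -1: 'r' == 'r'
  Pos -2: 'a' != 'u' (stop)
LCS = "r" (length 1)


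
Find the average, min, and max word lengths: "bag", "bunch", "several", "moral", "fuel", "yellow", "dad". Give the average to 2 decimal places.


Lengths: "bag"=3, "bunch"=5, "several"=7, "moral"=5, "fuel"=4, "yellow"=6, "dad"=3
Sum = 33, Count = 7
Average = 33/7 = 4.71
= avg=4.71, min=3, max=7


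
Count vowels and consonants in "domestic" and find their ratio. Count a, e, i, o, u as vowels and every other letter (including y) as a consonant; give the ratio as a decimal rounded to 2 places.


Word: "domestic"
Vowels (a,e,i,o,u): 3
Consonants: 5
Ratio = 3/5
= 0.60


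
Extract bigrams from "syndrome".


Word: "syndrome" (length 8)
Number of bigrams = 8 - 2 + 1 = 7
  Position 0: "sy"
  Position 1: "yn"
  Position 2: "nd"
  Position 3: "dr"
  Position 4: "ro"
  Position 5: "om"
  Position 6: "me"
Bigrams = "sy", "yn", "nd", "dr", "ro", "om", "me"


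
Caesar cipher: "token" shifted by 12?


Word: "token"
Shift: 12
Each letter → (letter + shift) mod 26:
  't' (19) + 12 = 5 → 'f'
  'o' (14) + 12 = 0 → 'a'
  'k' (10) + 12 = 22 → 'w'
  'e' (4) + 12 = 16 → 'q'
  'n' (13) + 12 = 25 → 'z'
Result = "fawqz"


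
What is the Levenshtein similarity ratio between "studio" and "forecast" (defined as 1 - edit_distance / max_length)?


Word 1: "studio" (length 6)
Word 2: "forecast" (length 8)
One optimal edit sequence:
  1. insert 'f'  (+1)
  2. insert 'o'  (+1)
  3. substitute 's' -> 'r'  (+1)
  4. substitute 't' -> 'e'  (+1)
  5. substitute 'u' -> 'c'  (+1)
  6. substitute 'd' -> 'a'  (+1)
  7. substitute 'i' -> 's'  (+1)
  8. substitute 'o' -> 't'  (+1)
Edit distance = 8
Max length = max(6, 8) = 8
Similarity = 1 - 8/8
= 0.0000


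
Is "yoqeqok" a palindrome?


Word: "yoqeqok"
Reversed: "koqeqoy"
Forward == Backward? yoqeqok != koqeqoy
Palindrome = No


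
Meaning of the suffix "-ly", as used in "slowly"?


Suffix: -ly
As in: slowly -> slow + -ly
Meaning = in a manner


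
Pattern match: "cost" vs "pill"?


Pattern of "cost": [0, 1, 2, 3]
Pattern of "pill": [0, 1, 2, 2]
Patterns do not match
Same pattern = No


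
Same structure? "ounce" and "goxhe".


Pattern of "ounce": [0, 1, 2, 3, 4]
Pattern of "goxhe": [0, 1, 2, 3, 4]
Patterns match
Same pattern = Yes


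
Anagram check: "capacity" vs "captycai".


Word 1: "capacity" → sorted: aaccipty
Word 2: "captycai" → sorted: aaccipty
Same letters? aaccipty == aaccipty
Anagram = Yes


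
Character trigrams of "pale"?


Word: "pale" (length 4)
Number of trigrams = 4 - 3 + 1 = 2
  Position 0: "pal"
  Position 1: "ale"
Trigrams = "pal", "ale"


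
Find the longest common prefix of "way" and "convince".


Word 1: "way"
Word 2: "convince"
Comparing from start:
  Pos 0: 'w' != 'c' (stop)
LCP = "" (length 0)


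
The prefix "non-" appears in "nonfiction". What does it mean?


Prefix: non-
Example: nonfiction (non- + fiction)
Meaning = not


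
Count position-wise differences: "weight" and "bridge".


Comparing character by character (same length = 6):
  Pos 0: 'w' vs 'b' !=
  Pos 1: 'e' vs 'r' !=
  Pos 2: 'i' vs 'i' =
  Pos 3: 'g' vs 'd' !=
  Pos 4: 'h' vs 'g' !=
  Pos 5: 't' vs 'e' !=
Hamming distance = 5


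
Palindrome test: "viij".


Word: "viij"
Reversed: "jiiv"
Forward == Backward? viij != jiiv
Palindrome = No


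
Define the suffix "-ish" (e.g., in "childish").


Suffix: -ish
Example: childish = child + -ish
Meaning = somewhat / having the qualities of


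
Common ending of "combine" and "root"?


Word 1: "combine"
Word 2: "root"
Comparing from end:
  Pos -1: 'e' != 't' (stop)
LCS = "" (length 0)


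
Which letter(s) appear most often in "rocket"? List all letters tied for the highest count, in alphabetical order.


Word: "rocket"
Letter counts:
  'c': 1
  'e': 1
  'k': 1
  'o': 1
  'r': 1
  't': 1
Maximum count = 1
Most frequent = 'c', 'e', 'k', 'o', 'r', 't' (1 time each)


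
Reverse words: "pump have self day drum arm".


Original: "pump have self day drum arm"
Words (1..n): pump | have | self | day | drum | arm
Reversed (n..1): arm | drum | day | self | have | pump
Result = "arm drum day self have pump"


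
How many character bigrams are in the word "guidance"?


Word: "guidance" (length 8)
Number of 2-grams = length - 2 + 1 = 8 - 2 + 1
= 7


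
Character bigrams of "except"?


Word: "except" (length 6)
Number of bigrams = 6 - 2 + 1 = 5
  Position 0: "ex"
  Position 1: "xc"
  Position 2: "ce"
  Position 3: "ep"
  Position 4: "pt"
Bigrams = "ex", "xc", "ce", "ep", "pt"


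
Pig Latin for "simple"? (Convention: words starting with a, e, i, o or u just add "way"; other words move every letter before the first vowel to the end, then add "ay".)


Word: "simple"
Starts with consonant(s) → move to end, add 'ay'
Consonant cluster: "s"
Pig Latin = "implesay"


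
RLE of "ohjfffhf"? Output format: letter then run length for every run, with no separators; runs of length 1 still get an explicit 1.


String: "ohjfffhf"
Scanning for consecutive runs:
  'o' x 1
  'h' x 1
  'j' x 1
  'f' x 3
  'h' x 1
  'f' x 1
RLE = "o1h1j1f3h1f1"


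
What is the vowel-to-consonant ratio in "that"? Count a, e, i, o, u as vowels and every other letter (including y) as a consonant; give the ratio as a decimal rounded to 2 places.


Word: "that"
Vowels (a,e,i,o,u): 1
Consonants: 3
Ratio = 1/3
= 0.33


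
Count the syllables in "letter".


Word: "letter"
Syllable breakdown: let · ter
Counting: 2 parts
= 2 syllables


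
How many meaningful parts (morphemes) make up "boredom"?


Word: "boredom"
Morphemes: bore | -dom
Each morpheme carries meaning
= 2 morphemes


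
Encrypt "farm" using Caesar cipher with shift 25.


Word: "farm"
Shift: 25
Each letter → (letter + shift) mod 26:
  'f' (5) + 25 = 4 → 'e'
  'a' (0) + 25 = 25 → 'z'
  'r' (17) + 25 = 16 → 'q'
  'm' (12) + 25 = 11 → 'l'
Result = "ezql"


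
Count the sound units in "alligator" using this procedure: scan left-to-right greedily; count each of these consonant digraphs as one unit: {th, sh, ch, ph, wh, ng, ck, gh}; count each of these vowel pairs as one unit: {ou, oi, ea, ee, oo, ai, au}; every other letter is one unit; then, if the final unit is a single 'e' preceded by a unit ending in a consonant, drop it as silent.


Word: "alligator" (9 letters)
Left-to-right scan:
  [1] 'a' (letter)
  [2] 'l' (letter)
  [3] 'l' (letter)
  [4] 'i' (letter)
  [5] 'g' (letter)
  [6] 'a' (letter)
  [7] 't' (letter)
  [8] 'o' (letter)
  [9] 'r' (letter)
Units from scan: 9
Sound units = 9 units


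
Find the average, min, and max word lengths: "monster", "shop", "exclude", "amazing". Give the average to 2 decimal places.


Lengths: "monster"=7, "shop"=4, "exclude"=7, "amazing"=7
Sum = 25, Count = 4
Average = 25/4 = 6.25
= avg=6.25, min=4, max=7


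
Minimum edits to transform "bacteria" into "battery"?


Word 1: "bacteria" (length 8)
Word 2: "battery" (length 7)
One optimal edit sequence (insert/delete/substitute each cost 1):
  1. keep 'b'
  2. keep 'a'
  3. substitute 'c' -> 't'  (+1)
  4. keep 't'
  5. keep 'e'
  6. keep 'r'
  7. delete 'i'  (+1)
  8. substitute 'a' -> 'y'  (+1)
Total edit operations: 3
Edit distance = 3


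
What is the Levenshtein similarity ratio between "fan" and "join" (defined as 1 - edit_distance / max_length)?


Word 1: "fan" (length 3)
Word 2: "join" (length 4)
One optimal edit sequence:
  1. insert 'j'  (+1)
  2. substitute 'f' -> 'o'  (+1)
  3. substitute 'a' -> 'i'  (+1)
  4. keep 'n'
Edit distance = 3
Max length = max(3, 4) = 4
Similarity = 1 - 3/4
= 0.2500


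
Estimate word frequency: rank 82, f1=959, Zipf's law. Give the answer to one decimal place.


Zipf's law: f(r) = f(1) / r
f(1) = 959
f(82) = 959 / 82
= 11.7 occurrences


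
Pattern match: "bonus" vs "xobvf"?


Pattern of "bonus": [0, 1, 2, 3, 4]
Pattern of "xobvf": [0, 1, 2, 3, 4]
Patterns match
Same pattern = Yes


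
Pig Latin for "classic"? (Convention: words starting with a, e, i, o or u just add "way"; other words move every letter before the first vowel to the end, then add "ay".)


Word: "classic"
Starts with consonant(s) → move to end, add 'ay'
Consonant cluster: "cl"
Pig Latin = "assicclay"


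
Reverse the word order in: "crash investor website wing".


Original: "crash investor website wing"
Words (1..n): crash | investor | website | wing
Reversed (n..1): wing | website | investor | crash
Result = "wing website investor crash"


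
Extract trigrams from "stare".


Word: "stare" (length 5)
Number of trigrams = 5 - 3 + 1 = 3
  Position 0: "sta"
  Position 1: "tar"
  Position 2: "are"
Trigrams = "sta", "tar", "are"


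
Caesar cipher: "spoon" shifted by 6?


Word: "spoon"
Shift: 6
Each letter → (letter + shift) mod 26:
  's' (18) + 6 = 24 → 'y'
  'p' (15) + 6 = 21 → 'v'
  'o' (14) + 6 = 20 → 'u'
  'o' (14) + 6 = 20 → 'u'
  'n' (13) + 6 = 19 → 't'
Result = "yvuut"


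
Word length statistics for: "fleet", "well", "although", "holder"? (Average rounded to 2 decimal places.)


Lengths: "fleet"=5, "well"=4, "although"=8, "holder"=6
Sum = 23, Count = 4
Average = 23/4 = 5.75
= avg=5.75, min=4, max=8


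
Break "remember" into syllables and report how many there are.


Word: "remember"
Syllable breakdown: re | mem | ber
Counting: 3 parts
= 3 syllables


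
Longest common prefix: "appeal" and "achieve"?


Word 1: "appeal"
Word 2: "achieve"
Comparing from start:
  Pos 0: 'a' == 'a'
  Pos 1: 'p' != 'c' (stop)
LCP = "a" (length 1)


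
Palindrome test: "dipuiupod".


Word: "dipuiupod"
Reversed: "dopuiupid"
Forward == Backward? dipuiupod != dopuiupid
Palindrome = No


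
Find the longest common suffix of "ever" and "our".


Word 1: "ever"
Word 2: "our"
Comparing from end:
  Pos -1: 'r' == 'r'
  Pos -2: 'e' != 'u' (stop)
LCS = "r" (length 1)


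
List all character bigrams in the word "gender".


Word: "gender" (length 6)
Number of bigrams = 6 - 2 + 1 = 5
  Position 0: "ge"
  Position 1: "en"
  Position 2: "nd"
  Position 3: "de"
  Position 4: "er"
Bigrams = "ge", "en", "nd", "de", "er"


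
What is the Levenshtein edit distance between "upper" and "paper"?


Word 1: "upper" (length 5)
Word 2: "paper" (length 5)
One optimal edit sequence (insert/delete/substitute each cost 1):
  1. substitute 'u' -> 'p'  (+1)
  2. substitute 'p' -> 'a'  (+1)
  3. keep 'p'
  4. keep 'e'
  5. keep 'r'
Total edit operations: 2
Edit distance = 2


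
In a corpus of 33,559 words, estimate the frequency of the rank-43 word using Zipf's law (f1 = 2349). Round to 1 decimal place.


Zipf's law: f(r) = f(1) / r
f(1) = 2349
f(43) = 2349 / 43
= 54.6 occurrences


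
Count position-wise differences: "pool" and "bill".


Comparing character by character (same length = 4):
  Pos 0: 'p' vs 'b' !=
  Pos 1: 'o' vs 'i' !=
  Pos 2: 'o' vs 'l' !=
  Pos 3: 'l' vs 'l' =
Hamming distance = 3


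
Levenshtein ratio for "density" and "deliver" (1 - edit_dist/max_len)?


Word 1: "density" (length 7)
Word 2: "deliver" (length 7)
One optimal edit sequence:
  1. keep 'd'
  2. keep 'e'
  3. substitute 'n' -> 'l'  (+1)
  4. substitute 's' -> 'i'  (+1)
  5. substitute 'i' -> 'v'  (+1)
  6. substitute 't' -> 'e'  (+1)
  7. substitute 'y' -> 'r'  (+1)
Edit distance = 5
Max length = max(7, 7) = 7
Similarity = 1 - 5/7
= 0.2857


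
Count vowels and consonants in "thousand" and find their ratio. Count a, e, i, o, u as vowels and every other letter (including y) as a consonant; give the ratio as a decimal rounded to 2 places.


Word: "thousand"
Vowels (a,e,i,o,u): 3
Consonants: 5
Ratio = 3/5
= 0.60


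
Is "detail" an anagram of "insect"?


Word 1: "insect" → sorted: ceinst
Word 2: "detail" → sorted: adeilt
Same letters? ceinst != adeilt
Anagram = No


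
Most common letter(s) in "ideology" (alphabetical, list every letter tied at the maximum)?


Word: "ideology"
Letter counts:
  'd': 1
  'e': 1
  'g': 1
  'i': 1
  'l': 1
  'o': 2
  'y': 1
Maximum count = 2
Most frequent = 'o' (2 times each)


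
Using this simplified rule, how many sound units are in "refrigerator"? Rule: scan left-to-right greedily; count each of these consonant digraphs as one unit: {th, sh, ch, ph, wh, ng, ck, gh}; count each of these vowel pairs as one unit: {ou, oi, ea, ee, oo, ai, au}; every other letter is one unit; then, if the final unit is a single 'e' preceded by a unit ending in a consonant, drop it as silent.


Word: "refrigerator" (12 letters)
Left-to-right scan:
  1. 'r' (letter)
  2. 'e' (letter)
  3. 'f' (letter)
  4. 'r' (letter)
  5. 'i' (letter)
  6. 'g' (letter)
  7. 'e' (letter)
  8. 'r' (letter)
  9. 'a' (letter)
  10. 't' (letter)
  11. 'o' (letter)
  12. 'r' (letter)
Units from scan: 12
Sound units = 12 units


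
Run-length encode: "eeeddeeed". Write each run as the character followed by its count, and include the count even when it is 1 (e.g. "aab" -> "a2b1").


String: "eeeddeeed"
Scanning for consecutive runs:
  'e' x 3
  'd' x 2
  'e' x 3
  'd' x 1
RLE = "e3d2e3d1"


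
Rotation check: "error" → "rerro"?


Word: "error", Candidate: "rerro"
Method: check if candidate is substring of word+word
"errorerror" contains "rerro"? Yes
Is rotation = Yes


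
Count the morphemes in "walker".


Word: "walker"
Morphemes: walk | -er
Each morpheme carries meaning
= 2 morphemes


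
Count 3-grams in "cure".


Word: "cure" (length 4)
Number of 3-grams = length - 3 + 1 = 4 - 3 + 1
= 2


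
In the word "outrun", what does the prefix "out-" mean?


Prefix: out-
Example: outrun (out- + run)
Meaning = surpass


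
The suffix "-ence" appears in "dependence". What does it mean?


Suffix: -ence
As in: dependence -> depend + -ence
Meaning = state of


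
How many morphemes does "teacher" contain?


Word: "teacher"
Morphemes: teach + -er
Each morpheme carries meaning
= 2 morphemes


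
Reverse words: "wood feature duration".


Original: "wood feature duration"
Words (1..n): wood | feature | duration
Reversed (n..1): duration | feature | wood
Result = "duration feature wood"


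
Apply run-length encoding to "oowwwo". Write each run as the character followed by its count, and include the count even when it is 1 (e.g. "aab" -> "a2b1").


String: "oowwwo"
Scanning for consecutive runs:
  'o' x 2
  'w' x 3
  'o' x 1
RLE = "o2w3o1"


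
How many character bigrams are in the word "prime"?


Word: "prime" (length 5)
Number of 2-grams = length - 2 + 1 = 5 - 2 + 1
= 4


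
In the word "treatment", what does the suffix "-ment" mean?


Suffix: -ment
Example: treatment = treat + -ment
Meaning = result of action


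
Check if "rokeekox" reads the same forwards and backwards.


Word: "rokeekox"
Reversed: "xokeekor"
Forward == Backward? rokeekox != xokeekor
Palindrome = No


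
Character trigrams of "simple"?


Word: "simple" (length 6)
Number of trigrams = 6 - 3 + 1 = 4
  Position 0: "sim"
  Position 1: "imp"
  Position 2: "mpl"
  Position 3: "ple"
Trigrams = "sim", "imp", "mpl", "ple"


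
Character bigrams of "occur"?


Word: "occur" (length 5)
Number of bigrams = 5 - 2 + 1 = 4
  Position 0: "oc"
  Position 1: "cc"
  Position 2: "cu"
  Position 3: "ur"
Bigrams = "oc", "cc", "cu", "ur"
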